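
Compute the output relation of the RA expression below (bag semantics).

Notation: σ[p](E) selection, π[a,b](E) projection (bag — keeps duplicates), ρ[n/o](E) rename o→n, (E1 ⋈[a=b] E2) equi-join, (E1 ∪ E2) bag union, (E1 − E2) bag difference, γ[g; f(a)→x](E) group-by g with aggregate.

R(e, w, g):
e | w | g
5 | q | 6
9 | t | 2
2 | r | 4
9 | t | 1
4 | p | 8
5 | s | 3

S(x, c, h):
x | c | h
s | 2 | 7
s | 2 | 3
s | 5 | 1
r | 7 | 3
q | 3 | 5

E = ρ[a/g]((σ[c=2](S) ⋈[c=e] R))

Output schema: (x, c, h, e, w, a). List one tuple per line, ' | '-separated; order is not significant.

Per-node cardinality:
  S → 5
  σ[c=2](S) → 2
  R → 6
  (σ[c=2](S) ⋈[c=e] R) → 2
  ρ[a/g]((σ[c=2](S) ⋈[c=e] R)) → 2

== RESULT ==
x | c | h | e | w | a
s | 2 | 3 | 2 | r | 4
s | 2 | 7 | 2 | r | 4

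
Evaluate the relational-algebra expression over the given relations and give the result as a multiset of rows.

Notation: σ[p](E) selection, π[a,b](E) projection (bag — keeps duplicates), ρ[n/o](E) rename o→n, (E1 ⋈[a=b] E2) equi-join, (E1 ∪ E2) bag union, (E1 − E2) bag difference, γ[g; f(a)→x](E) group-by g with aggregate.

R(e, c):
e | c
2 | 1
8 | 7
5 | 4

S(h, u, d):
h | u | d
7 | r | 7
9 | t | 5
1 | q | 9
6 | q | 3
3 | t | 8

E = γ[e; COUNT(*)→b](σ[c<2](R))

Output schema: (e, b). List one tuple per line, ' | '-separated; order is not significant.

Per-node cardinality:
  R → 3
  σ[c<2](R) → 1
  γ[e; COUNT(*)→b](σ[c<2](R)) → 1

== RESULT ==
e | b
2 | 1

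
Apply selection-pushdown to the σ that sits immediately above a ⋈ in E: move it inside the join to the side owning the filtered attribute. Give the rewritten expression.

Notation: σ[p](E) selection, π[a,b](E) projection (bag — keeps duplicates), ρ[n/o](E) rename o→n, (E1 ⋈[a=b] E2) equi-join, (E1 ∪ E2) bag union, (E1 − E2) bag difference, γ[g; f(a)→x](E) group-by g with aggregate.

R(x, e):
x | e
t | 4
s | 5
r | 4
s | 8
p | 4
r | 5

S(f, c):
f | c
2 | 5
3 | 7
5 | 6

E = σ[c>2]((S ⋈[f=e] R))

σ filters on c, owned by the left side.
E' = (σ[c>2](S) ⋈[f=e] R)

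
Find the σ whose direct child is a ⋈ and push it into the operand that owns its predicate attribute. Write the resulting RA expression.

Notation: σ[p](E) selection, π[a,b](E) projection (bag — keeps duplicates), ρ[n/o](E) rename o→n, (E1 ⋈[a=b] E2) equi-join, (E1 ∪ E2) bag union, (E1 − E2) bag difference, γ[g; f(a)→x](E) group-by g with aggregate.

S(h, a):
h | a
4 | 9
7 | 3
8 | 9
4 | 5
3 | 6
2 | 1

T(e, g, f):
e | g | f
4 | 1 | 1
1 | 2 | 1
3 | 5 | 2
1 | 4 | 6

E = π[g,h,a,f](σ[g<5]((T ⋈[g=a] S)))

σ filters on g, owned by the left side.
E' = π[g,h,a,f]((σ[g<5](T) ⋈[g=a] S))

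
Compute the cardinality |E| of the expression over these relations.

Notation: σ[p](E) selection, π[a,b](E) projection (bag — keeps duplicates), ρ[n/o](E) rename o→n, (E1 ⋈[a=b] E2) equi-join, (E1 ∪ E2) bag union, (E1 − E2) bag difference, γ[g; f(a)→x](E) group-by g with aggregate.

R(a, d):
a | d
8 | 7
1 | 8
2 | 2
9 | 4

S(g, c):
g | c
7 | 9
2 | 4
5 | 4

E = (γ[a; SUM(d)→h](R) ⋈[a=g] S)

Row counts bottom-up:
  R → 4
  γ[a; SUM(d)→h](R) → 4
  S → 3
  (γ[a; SUM(d)→h](R) ⋈[a=g] S) → 1

|E| = 1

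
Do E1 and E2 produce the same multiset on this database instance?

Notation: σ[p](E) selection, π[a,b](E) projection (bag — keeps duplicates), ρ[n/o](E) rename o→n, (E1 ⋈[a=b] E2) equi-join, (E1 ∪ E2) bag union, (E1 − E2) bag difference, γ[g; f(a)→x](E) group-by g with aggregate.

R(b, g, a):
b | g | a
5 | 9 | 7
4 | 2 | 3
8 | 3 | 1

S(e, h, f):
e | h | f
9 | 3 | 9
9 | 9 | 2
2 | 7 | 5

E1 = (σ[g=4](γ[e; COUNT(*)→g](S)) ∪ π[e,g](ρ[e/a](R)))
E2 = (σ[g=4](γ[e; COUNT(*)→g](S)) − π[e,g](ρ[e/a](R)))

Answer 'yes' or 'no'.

E1 per-node cardinality:
  S → 3
  γ[e; COUNT(*)→g](S) → 2
  σ[g=4](γ[e; COUNT(*)→g](S)) → 0
  R → 3
  ρ[e/a](R) → 3
  π[e,g](ρ[e/a](R)) → 3
  (σ[g=4](γ[e; COUNT(*)→g](S)) ∪ π[e,g](ρ[e/a](R))) → 3
E2 per-node cardinality:
  S → 3
  γ[e; COUNT(*)→g](S) → 2
  σ[g=4](γ[e; COUNT(*)→g](S)) → 0
  R → 3
  ρ[e/a](R) → 3
  π[e,g](ρ[e/a](R)) → 3
  (σ[g=4](γ[e; COUNT(*)→g](S)) − π[e,g](ρ[e/a](R))) → 0

E1 result:
e | g
1 | 3
3 | 2
7 | 9
E2 result:
e | g
(0 rows)
Witness: (7, 9) appears 1× in E1 but 0× in E2.

no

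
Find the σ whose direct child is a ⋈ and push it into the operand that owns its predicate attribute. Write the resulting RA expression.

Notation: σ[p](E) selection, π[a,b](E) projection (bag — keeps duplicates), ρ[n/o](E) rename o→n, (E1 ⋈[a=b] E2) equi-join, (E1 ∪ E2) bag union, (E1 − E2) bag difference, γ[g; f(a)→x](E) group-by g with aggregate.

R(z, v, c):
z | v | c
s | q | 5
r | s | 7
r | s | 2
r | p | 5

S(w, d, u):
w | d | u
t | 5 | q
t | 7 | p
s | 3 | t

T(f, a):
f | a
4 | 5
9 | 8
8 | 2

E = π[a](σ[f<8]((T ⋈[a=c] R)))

σ filters on f, owned by the left side.
E' = π[a]((σ[f<8](T) ⋈[a=c] R))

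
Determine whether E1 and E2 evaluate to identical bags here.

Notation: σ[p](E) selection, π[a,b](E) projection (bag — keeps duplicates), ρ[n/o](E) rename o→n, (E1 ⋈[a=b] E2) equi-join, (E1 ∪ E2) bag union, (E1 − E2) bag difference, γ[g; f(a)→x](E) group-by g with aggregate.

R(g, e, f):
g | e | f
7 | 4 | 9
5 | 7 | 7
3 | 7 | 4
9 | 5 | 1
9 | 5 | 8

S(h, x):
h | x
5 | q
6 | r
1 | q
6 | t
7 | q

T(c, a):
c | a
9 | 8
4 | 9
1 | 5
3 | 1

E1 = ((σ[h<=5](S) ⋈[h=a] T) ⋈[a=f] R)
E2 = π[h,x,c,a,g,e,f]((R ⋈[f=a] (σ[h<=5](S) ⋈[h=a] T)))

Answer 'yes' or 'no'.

E1 per-node cardinality:
  S → 5
  σ[h<=5](S) → 2
  T → 4
  (σ[h<=5](S) ⋈[h=a] T) → 2
  R → 5
  ((σ[h<=5](S) ⋈[h=a] T) ⋈[a=f] R) → 1
E2 per-node cardinality:
  R → 5
  S → 5
  σ[h<=5](S) → 2
  T → 4
  (σ[h<=5](S) ⋈[h=a] T) → 2
  (R ⋈[f=a] (σ[h<=5](S) ⋈[h=a] T)) → 1
  π[h,x,c,a,g,e,f]((R ⋈[f=a] (σ[h<=5](S) ⋈[h=a] T))) → 1

E1 and E2 produce the same multiset:
h | x | c | a | g | e | f
1 | q | 3 | 1 | 9 | 5 | 1

yes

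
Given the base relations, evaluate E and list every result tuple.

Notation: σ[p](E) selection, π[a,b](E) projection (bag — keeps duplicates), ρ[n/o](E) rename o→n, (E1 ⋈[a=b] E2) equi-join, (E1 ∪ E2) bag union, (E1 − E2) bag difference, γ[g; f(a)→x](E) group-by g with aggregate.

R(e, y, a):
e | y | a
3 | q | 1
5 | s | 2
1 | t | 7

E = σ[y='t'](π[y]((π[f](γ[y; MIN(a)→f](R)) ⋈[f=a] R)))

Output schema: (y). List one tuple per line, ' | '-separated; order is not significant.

Subexpression sizes:
  R → 3
  γ[y; MIN(a)→f](R) → 3
  π[f](γ[y; MIN(a)→f](R)) → 3
  R → 3
  (π[f](γ[y; MIN(a)→f](R)) ⋈[f=a] R) → 3
  π[y]((π[f](γ[y; MIN(a)→f](R)) ⋈[f=a] R)) → 3
  σ[y='t'](π[y]((π[f](γ[y; MIN(a)→f](R)) ⋈[f=a] R))) → 1

== RESULT ==
y
t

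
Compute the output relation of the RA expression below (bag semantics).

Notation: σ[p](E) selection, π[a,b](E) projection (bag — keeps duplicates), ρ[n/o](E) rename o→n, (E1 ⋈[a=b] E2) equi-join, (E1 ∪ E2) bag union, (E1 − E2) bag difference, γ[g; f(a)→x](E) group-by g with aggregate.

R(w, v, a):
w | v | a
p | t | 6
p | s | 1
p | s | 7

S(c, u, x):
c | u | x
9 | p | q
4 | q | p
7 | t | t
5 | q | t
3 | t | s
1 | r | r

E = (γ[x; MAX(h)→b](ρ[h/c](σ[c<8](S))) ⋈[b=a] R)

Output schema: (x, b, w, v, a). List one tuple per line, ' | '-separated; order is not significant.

Per-node cardinality:
  S → 6
  σ[c<8](S) → 5
  ρ[h/c](σ[c<8](S)) → 5
  γ[x; MAX(h)→b](ρ[h/c](σ[c<8](S))) → 4
  R → 3
  (γ[x; MAX(h)→b](ρ[h/c](σ[c<8](S))) ⋈[b=a] R) → 2

== RESULT ==
x | b | w | v | a
r | 1 | p | s | 1
t | 7 | p | s | 7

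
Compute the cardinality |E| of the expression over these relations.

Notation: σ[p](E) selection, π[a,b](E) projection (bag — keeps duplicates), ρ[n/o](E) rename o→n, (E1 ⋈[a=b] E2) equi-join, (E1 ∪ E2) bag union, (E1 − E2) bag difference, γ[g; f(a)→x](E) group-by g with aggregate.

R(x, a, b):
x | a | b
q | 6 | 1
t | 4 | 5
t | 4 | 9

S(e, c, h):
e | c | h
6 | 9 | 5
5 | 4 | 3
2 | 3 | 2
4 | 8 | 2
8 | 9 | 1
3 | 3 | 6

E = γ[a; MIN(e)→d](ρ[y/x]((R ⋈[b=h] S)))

Per-node cardinality:
  R → 3
  S → 6
  (R ⋈[b=h] S) → 2
  ρ[y/x]((R ⋈[b=h] S)) → 2
  γ[a; MIN(e)→d](ρ[y/x]((R ⋈[b=h] S))) → 2

|E| = 2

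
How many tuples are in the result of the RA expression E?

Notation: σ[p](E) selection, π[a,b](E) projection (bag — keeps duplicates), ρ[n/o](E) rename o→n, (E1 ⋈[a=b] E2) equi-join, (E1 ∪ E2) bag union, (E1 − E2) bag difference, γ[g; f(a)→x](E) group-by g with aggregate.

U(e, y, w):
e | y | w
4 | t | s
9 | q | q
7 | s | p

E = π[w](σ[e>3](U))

Per-node cardinality:
  U → 3
  σ[e>3](U) → 3
  π[w](σ[e>3](U)) → 3

|E| = 3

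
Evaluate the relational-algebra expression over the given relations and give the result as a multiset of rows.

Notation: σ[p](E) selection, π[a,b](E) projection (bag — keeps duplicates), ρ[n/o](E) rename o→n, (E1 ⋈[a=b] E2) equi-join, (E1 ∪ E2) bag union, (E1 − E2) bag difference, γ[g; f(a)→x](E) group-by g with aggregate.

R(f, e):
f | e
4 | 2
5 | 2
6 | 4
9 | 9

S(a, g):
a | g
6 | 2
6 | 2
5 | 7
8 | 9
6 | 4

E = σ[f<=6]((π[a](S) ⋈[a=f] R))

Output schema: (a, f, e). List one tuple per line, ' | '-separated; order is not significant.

Row counts bottom-up:
  S → 5
  π[a](S) → 5
  R → 4
  (π[a](S) ⋈[a=f] R) → 4
  σ[f<=6]((π[a](S) ⋈[a=f] R)) → 4

== RESULT ==
a | f | e
5 | 5 | 2
6 | 6 | 4
6 | 6 | 4
6 | 6 | 4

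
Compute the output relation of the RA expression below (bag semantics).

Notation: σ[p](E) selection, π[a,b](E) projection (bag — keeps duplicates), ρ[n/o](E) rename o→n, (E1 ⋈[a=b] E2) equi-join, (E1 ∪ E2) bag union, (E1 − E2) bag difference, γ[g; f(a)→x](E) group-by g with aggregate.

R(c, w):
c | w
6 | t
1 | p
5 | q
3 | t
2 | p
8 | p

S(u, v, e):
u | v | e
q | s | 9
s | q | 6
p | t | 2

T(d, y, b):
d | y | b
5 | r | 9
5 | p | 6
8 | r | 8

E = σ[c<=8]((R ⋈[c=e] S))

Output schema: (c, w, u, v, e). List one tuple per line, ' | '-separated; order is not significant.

Row counts bottom-up:
  R → 6
  S → 3
  (R ⋈[c=e] S) → 2
  σ[c<=8]((R ⋈[c=e] S)) → 2

== RESULT ==
c | w | u | v | e
2 | p | p | t | 2
6 | t | s | q | 6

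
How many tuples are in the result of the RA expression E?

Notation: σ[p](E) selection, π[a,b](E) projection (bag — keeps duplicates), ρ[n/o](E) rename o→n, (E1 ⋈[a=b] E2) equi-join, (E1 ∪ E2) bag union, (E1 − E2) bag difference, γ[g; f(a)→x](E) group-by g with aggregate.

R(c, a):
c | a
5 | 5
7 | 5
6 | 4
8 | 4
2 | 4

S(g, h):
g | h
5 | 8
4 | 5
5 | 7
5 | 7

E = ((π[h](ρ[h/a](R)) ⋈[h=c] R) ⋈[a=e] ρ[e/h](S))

Subexpression sizes:
  R → 5
  ρ[h/a](R) → 5
  π[h](ρ[h/a](R)) → 5
  R → 5
  (π[h](ρ[h/a](R)) ⋈[h=c] R) → 2
  S → 4
  ρ[e/h](S) → 4
  ((π[h](ρ[h/a](R)) ⋈[h=c] R) ⋈[a=e] ρ[e/h](S)) → 2

|E| = 2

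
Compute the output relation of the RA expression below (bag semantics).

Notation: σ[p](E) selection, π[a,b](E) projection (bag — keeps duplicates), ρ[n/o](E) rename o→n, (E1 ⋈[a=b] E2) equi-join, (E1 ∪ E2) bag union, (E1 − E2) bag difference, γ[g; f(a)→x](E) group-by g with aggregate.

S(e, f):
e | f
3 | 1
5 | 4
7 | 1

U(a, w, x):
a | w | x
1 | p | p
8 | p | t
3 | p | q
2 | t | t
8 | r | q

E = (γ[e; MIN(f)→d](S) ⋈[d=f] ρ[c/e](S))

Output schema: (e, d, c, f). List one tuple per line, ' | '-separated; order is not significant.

Per-node cardinality:
  S → 3
  γ[e; MIN(f)→d](S) → 3
  S → 3
  ρ[c/e](S) → 3
  (γ[e; MIN(f)→d](S) ⋈[d=f] ρ[c/e](S)) → 5

== RESULT ==
e | d | c | f
3 | 1 | 3 | 1
3 | 1 | 7 | 1
5 | 4 | 5 | 4
7 | 1 | 3 | 1
7 | 1 | 7 | 1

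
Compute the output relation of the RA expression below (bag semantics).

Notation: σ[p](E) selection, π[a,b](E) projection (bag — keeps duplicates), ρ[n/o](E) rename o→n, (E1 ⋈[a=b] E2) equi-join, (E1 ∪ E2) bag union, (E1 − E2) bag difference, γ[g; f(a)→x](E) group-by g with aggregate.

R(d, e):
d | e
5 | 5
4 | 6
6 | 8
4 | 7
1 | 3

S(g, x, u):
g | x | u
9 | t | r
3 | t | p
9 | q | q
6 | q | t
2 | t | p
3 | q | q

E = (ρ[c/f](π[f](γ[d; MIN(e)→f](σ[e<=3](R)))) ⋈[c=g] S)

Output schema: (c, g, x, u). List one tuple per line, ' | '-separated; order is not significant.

Per-node cardinality:
  R → 5
  σ[e<=3](R) → 1
  γ[d; MIN(e)→f](σ[e<=3](R)) → 1
  π[f](γ[d; MIN(e)→f](σ[e<=3](R))) → 1
  ρ[c/f](π[f](γ[d; MIN(e)→f](σ[e<=3](R)))) → 1
  S → 6
  (ρ[c/f](π[f](γ[d; MIN(e)→f](σ[e<=3](R)))) ⋈[c=g] S) → 2

== RESULT ==
c | g | x | u
3 | 3 | q | q
3 | 3 | t | p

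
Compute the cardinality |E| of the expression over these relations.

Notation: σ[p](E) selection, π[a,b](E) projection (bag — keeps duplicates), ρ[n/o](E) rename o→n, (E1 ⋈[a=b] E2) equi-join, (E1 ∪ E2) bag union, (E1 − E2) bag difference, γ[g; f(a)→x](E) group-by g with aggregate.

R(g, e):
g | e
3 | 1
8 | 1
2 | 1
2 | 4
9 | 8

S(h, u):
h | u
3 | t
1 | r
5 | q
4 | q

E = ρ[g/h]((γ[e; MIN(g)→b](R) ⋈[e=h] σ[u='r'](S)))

Stepwise |·|:
  R → 5
  γ[e; MIN(g)→b](R) → 3
  S → 4
  σ[u='r'](S) → 1
  (γ[e; MIN(g)→b](R) ⋈[e=h] σ[u='r'](S)) → 1
  ρ[g/h]((γ[e; MIN(g)→b](R) ⋈[e=h] σ[u='r'](S))) → 1

|E| = 1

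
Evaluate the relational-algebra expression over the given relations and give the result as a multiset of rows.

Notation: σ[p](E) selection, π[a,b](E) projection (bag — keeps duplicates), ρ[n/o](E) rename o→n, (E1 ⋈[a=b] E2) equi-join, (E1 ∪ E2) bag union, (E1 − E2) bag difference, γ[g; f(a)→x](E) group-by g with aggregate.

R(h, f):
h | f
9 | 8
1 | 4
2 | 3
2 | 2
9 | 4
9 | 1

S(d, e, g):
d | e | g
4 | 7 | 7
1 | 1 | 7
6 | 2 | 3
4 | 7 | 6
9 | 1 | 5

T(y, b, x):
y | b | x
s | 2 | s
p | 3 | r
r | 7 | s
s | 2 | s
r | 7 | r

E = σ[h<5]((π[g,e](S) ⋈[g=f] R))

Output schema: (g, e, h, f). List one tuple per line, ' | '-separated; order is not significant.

Stepwise |·|:
  S → 5
  π[g,e](S) → 5
  R → 6
  (π[g,e](S) ⋈[g=f] R) → 1
  σ[h<5]((π[g,e](S) ⋈[g=f] R)) → 1

== RESULT ==
g | e | h | f
3 | 2 | 2 | 3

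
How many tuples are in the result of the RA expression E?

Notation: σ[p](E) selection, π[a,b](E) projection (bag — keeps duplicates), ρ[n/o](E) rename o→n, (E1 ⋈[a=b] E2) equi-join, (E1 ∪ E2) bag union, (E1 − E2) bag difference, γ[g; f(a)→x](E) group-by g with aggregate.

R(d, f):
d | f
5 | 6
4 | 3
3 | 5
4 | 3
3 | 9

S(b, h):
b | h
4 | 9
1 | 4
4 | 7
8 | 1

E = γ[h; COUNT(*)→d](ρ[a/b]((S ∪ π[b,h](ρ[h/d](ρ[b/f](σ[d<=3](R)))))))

Per-node cardinality:
  S → 4
  R → 5
  σ[d<=3](R) → 2
  ρ[b/f](σ[d<=3](R)) → 2
  ρ[h/d](ρ[b/f](σ[d<=3](R))) → 2
  π[b,h](ρ[h/d](ρ[b/f](σ[d<=3](R)))) → 2
  (S ∪ π[b,h](ρ[h/d](ρ[b/f](σ[d<=3](R))))) → 6
  ρ[a/b]((S ∪ π[b,h](ρ[h/d](ρ[b/f](σ[d<=3](R)))))) → 6
  γ[h; COUNT(*)→d](ρ[a/b]((S ∪ π[b,h](ρ[h/d](ρ[b/f](σ[d<=3](R))))))) → 5

|E| = 5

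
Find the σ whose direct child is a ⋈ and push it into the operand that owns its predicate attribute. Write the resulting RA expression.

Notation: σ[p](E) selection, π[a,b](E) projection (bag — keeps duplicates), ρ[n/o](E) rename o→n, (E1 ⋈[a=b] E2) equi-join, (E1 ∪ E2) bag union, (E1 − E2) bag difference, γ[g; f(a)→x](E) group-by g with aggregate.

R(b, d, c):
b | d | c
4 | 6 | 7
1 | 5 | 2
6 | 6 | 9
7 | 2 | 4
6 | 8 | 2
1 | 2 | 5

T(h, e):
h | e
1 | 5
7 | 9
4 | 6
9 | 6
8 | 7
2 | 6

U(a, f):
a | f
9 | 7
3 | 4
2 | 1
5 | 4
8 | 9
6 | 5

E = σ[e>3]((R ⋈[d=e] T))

σ filters on e, owned by the right side.
E' = (R ⋈[d=e] σ[e>3](T))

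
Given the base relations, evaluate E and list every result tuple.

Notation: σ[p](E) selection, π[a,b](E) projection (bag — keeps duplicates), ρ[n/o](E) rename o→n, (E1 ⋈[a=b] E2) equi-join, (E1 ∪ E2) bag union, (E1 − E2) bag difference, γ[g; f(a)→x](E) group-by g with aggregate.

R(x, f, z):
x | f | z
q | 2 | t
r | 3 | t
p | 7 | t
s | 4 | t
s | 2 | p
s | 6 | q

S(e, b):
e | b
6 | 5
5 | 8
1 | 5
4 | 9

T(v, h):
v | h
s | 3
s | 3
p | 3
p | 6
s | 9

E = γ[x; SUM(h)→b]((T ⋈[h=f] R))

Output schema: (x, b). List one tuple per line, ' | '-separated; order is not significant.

Subexpression sizes:
  T → 5
  R → 6
  (T ⋈[h=f] R) → 4
  γ[x; SUM(h)→b]((T ⋈[h=f] R)) → 2

== RESULT ==
x | b
r | 9
s | 6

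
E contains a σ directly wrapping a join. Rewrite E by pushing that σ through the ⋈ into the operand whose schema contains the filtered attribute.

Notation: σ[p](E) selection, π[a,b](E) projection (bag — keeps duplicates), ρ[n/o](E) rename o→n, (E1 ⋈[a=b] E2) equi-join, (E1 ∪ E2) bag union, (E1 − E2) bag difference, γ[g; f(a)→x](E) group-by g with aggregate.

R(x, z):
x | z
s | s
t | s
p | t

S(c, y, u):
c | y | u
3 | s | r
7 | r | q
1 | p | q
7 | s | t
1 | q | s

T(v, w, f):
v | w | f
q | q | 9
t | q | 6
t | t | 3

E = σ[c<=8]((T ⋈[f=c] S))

σ filters on c, owned by the right side.
E' = (T ⋈[f=c] σ[c<=8](S))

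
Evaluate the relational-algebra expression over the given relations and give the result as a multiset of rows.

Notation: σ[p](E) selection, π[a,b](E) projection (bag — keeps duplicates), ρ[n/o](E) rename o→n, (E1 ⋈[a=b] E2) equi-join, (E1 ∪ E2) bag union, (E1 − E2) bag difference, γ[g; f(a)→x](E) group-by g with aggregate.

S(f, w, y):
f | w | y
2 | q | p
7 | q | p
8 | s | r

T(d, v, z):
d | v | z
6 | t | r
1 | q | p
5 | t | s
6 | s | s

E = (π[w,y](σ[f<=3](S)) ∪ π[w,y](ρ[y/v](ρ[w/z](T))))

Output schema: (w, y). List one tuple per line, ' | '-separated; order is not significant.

Per-node cardinality:
  S → 3
  σ[f<=3](S) → 1
  π[w,y](σ[f<=3](S)) → 1
  T → 4
  ρ[w/z](T) → 4
  ρ[y/v](ρ[w/z](T)) → 4
  π[w,y](ρ[y/v](ρ[w/z](T))) → 4
  (π[w,y](σ[f<=3](S)) ∪ π[w,y](ρ[y/v](ρ[w/z](T)))) → 5

== RESULT ==
w | y
p | q
q | p
r | t
s | s
s | t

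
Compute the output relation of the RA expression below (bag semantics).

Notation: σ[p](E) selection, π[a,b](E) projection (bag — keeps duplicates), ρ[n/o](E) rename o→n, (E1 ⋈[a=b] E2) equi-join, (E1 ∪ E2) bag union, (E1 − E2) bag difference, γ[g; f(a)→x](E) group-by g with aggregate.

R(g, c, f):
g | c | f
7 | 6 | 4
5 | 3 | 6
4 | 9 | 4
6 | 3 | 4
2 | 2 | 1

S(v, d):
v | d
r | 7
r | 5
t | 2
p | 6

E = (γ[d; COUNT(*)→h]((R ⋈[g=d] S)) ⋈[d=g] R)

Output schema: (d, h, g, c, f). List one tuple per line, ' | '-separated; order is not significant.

Stepwise |·|:
  R → 5
  S → 4
  (R ⋈[g=d] S) → 4
  γ[d; COUNT(*)→h]((R ⋈[g=d] S)) → 4
  R → 5
  (γ[d; COUNT(*)→h]((R ⋈[g=d] S)) ⋈[d=g] R) → 4

== RESULT ==
d | h | g | c | f
2 | 1 | 2 | 2 | 1
5 | 1 | 5 | 3 | 6
6 | 1 | 6 | 3 | 4
7 | 1 | 7 | 6 | 4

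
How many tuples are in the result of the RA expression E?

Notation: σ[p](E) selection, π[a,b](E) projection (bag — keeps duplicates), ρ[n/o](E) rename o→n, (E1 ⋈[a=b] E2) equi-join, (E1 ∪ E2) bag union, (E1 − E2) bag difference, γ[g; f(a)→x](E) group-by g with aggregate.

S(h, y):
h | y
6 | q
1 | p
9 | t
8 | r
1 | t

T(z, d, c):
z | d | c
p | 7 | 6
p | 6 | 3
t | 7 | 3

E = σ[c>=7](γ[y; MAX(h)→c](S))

Per-node cardinality:
  S → 5
  γ[y; MAX(h)→c](S) → 4
  σ[c>=7](γ[y; MAX(h)→c](S)) → 2

|E| = 2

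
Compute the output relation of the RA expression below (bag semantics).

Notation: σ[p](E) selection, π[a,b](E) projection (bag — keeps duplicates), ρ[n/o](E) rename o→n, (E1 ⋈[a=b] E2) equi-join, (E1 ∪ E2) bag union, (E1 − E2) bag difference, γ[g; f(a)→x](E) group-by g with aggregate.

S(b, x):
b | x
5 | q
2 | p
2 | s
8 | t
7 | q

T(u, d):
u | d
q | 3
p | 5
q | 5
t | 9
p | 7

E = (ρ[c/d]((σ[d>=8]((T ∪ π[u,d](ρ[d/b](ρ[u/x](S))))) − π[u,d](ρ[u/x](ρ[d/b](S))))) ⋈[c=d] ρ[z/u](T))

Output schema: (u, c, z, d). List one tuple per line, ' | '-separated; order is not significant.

Stepwise |·|:
  T → 5
  S → 5
  ρ[u/x](S) → 5
  ρ[d/b](ρ[u/x](S)) → 5
  π[u,d](ρ[d/b](ρ[u/x](S))) → 5
  (T ∪ π[u,d](ρ[d/b](ρ[u/x](S)))) → 10
  σ[d>=8]((T ∪ π[u,d](ρ[d/b](ρ[u/x](S))))) → 2
  S → 5
  ρ[d/b](S) → 5
  ρ[u/x](ρ[d/b](S)) → 5
  π[u,d](ρ[u/x](ρ[d/b](S))) → 5
  (σ[d>=8]((T ∪ π[u,d](ρ[d/b](ρ[u/x](S))))) − π[u,d](ρ[u/x](ρ[d/b](S)))) → 1
  ρ[c/d]((σ[d>=8]((T ∪ π[u,d](ρ[d/b](ρ[u/x](S))))) − π[u,d](ρ[u/x](ρ[d/b](S))))) → 1
  T → 5
  ρ[z/u](T) → 5
  (ρ[c/d]((σ[d>=8]((T ∪ π[u,d](ρ[d/b](ρ[u/x](S))))) − π[u,d](ρ[u/x](ρ[d/b](S))))) ⋈[c=d] ρ[z/u](T)) → 1

== RESULT ==
u | c | z | d
t | 9 | t | 9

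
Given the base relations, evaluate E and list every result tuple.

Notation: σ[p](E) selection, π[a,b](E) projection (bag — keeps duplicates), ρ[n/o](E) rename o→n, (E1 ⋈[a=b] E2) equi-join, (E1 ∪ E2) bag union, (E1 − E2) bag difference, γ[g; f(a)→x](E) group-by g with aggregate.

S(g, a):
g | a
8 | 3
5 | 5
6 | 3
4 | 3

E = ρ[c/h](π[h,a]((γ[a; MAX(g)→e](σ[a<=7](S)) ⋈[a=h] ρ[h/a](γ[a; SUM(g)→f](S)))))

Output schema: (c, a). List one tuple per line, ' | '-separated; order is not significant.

Stepwise |·|:
  S → 4
  σ[a<=7](S) → 4
  γ[a; MAX(g)→e](σ[a<=7](S)) → 2
  S → 4
  γ[a; SUM(g)→f](S) → 2
  ρ[h/a](γ[a; SUM(g)→f](S)) → 2
  (γ[a; MAX(g)→e](σ[a<=7](S)) ⋈[a=h] ρ[h/a](γ[a; SUM(g)→f](S))) → 2
  π[h,a]((γ[a; MAX(g)→e](σ[a<=7](S)) ⋈[a=h] ρ[h/a](γ[a; SUM(g)→f](S)))) → 2
  ρ[c/h](π[h,a]((γ[a; MAX(g)→e](σ[a<=7](S)) ⋈[a=h] ρ[h/a](γ[a; SUM(g)→f](S))))) → 2

== RESULT ==
c | a
3 | 3
5 | 5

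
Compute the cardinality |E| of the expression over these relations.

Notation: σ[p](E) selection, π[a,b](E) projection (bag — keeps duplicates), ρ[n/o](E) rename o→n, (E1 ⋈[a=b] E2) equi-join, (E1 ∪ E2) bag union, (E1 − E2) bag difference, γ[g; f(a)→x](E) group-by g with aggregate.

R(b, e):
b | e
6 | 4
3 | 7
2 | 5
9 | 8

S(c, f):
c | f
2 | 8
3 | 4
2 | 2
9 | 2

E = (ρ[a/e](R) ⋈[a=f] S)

Per-node cardinality:
  R → 4
  ρ[a/e](R) → 4
  S → 4
  (ρ[a/e](R) ⋈[a=f] S) → 2

|E| = 2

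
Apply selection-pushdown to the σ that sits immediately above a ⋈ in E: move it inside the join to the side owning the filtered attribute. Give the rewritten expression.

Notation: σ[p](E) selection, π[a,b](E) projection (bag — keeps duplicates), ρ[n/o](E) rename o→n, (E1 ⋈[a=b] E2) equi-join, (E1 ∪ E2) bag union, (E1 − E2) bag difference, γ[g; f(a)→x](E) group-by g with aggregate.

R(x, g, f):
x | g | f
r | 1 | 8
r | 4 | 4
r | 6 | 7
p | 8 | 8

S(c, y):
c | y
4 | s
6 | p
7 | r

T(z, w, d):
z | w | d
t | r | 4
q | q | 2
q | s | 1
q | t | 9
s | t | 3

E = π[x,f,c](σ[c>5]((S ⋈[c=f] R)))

σ filters on c, owned by the left side.
E' = π[x,f,c]((σ[c>5](S) ⋈[c=f] R))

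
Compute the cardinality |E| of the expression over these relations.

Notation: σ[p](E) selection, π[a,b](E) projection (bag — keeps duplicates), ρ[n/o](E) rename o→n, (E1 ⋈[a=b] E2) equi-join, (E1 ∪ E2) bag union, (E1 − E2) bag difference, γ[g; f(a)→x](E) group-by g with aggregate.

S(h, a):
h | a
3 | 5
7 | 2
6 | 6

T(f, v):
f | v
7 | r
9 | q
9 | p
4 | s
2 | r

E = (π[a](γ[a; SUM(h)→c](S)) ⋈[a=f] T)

Row counts bottom-up:
  S → 3
  γ[a; SUM(h)→c](S) → 3
  π[a](γ[a; SUM(h)→c](S)) → 3
  T → 5
  (π[a](γ[a; SUM(h)→c](S)) ⋈[a=f] T) → 1

|E| = 1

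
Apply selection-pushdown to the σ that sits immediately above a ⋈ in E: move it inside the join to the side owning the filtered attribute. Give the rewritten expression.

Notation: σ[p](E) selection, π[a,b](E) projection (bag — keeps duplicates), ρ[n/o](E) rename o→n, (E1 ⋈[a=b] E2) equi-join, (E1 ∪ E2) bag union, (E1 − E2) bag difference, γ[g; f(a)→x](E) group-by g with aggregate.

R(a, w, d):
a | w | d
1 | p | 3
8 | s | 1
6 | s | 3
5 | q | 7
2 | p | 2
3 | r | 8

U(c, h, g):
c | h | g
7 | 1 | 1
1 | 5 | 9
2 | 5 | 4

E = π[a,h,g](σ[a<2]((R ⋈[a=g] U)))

σ filters on a, owned by the left side.
E' = π[a,h,g]((σ[a<2](R) ⋈[a=g] U))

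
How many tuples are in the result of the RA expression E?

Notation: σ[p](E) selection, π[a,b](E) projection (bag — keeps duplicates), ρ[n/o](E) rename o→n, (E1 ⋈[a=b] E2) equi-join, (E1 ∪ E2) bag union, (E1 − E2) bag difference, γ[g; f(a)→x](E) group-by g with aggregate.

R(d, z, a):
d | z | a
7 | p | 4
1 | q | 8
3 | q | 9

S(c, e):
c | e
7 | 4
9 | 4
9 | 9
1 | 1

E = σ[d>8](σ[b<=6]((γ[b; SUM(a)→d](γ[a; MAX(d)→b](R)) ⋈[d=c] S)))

Stepwise |·|:
  R → 3
  γ[a; MAX(d)→b](R) → 3
  γ[b; SUM(a)→d](γ[a; MAX(d)→b](R)) → 3
  S → 4
  (γ[b; SUM(a)→d](γ[a; MAX(d)→b](R)) ⋈[d=c] S) → 2
  σ[b<=6]((γ[b; SUM(a)→d](γ[a; MAX(d)→b](R)) ⋈[d=c] S)) → 2
  σ[d>8](σ[b<=6]((γ[b; SUM(a)→d](γ[a; MAX(d)→b](R)) ⋈[d=c] S))) → 2

|E| = 2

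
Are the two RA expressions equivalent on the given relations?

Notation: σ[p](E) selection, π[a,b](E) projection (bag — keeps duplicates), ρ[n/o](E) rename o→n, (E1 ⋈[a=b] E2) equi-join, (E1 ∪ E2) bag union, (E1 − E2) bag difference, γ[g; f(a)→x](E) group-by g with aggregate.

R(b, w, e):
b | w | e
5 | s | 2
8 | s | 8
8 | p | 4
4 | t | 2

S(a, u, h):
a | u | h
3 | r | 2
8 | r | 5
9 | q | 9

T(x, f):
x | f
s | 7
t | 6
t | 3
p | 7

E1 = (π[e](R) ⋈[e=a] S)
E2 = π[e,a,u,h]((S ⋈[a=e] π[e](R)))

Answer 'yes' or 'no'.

E1 row counts bottom-up:
  R → 4
  π[e](R) → 4
  S → 3
  (π[e](R) ⋈[e=a] S) → 1
E2 row counts bottom-up:
  S → 3
  R → 4
  π[e](R) → 4
  (S ⋈[a=e] π[e](R)) → 1
  π[e,a,u,h]((S ⋈[a=e] π[e](R))) → 1

E1 and E2 produce the same multiset:
e | a | u | h
8 | 8 | r | 5

yes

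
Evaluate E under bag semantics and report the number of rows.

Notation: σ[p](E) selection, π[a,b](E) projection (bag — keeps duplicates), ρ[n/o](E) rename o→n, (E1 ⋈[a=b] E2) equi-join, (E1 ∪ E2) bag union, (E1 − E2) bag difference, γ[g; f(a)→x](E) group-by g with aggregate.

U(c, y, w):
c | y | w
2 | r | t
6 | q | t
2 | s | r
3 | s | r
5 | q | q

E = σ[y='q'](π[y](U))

Stepwise |·|:
  U → 5
  π[y](U) → 5
  σ[y='q'](π[y](U)) → 2

|E| = 2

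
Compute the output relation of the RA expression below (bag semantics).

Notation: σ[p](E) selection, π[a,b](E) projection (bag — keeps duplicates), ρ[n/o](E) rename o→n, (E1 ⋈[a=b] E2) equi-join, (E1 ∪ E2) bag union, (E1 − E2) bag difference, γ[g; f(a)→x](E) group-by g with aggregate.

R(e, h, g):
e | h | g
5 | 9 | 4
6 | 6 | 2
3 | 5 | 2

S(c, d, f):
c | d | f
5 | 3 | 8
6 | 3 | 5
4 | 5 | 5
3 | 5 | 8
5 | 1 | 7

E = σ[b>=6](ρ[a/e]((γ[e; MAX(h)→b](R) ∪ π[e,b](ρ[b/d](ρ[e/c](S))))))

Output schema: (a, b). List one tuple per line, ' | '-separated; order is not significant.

Row counts bottom-up:
  R → 3
  γ[e; MAX(h)→b](R) → 3
  S → 5
  ρ[e/c](S) → 5
  ρ[b/d](ρ[e/c](S)) → 5
  π[e,b](ρ[b/d](ρ[e/c](S))) → 5
  (γ[e; MAX(h)→b](R) ∪ π[e,b](ρ[b/d](ρ[e/c](S)))) → 8
  ρ[a/e]((γ[e; MAX(h)→b](R) ∪ π[e,b](ρ[b/d](ρ[e/c](S))))) → 8
  σ[b>=6](ρ[a/e]((γ[e; MAX(h)→b](R) ∪ π[e,b](ρ[b/d](ρ[e/c](S)))))) → 2

== RESULT ==
a | b
5 | 9
6 | 6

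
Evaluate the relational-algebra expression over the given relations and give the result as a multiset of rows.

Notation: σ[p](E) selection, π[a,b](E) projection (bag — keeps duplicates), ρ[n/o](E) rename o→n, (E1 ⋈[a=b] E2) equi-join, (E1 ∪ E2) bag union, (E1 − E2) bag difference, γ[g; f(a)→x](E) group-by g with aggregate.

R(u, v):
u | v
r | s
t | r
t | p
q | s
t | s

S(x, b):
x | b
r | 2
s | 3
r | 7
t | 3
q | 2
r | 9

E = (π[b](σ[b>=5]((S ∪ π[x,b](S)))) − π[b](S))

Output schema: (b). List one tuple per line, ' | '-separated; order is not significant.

Subexpression sizes:
  S → 6
  S → 6
  π[x,b](S) → 6
  (S ∪ π[x,b](S)) → 12
  σ[b>=5]((S ∪ π[x,b](S))) → 4
  π[b](σ[b>=5]((S ∪ π[x,b](S)))) → 4
  S → 6
  π[b](S) → 6
  (π[b](σ[b>=5]((S ∪ π[x,b](S)))) − π[b](S)) → 2

== RESULT ==
b
7
9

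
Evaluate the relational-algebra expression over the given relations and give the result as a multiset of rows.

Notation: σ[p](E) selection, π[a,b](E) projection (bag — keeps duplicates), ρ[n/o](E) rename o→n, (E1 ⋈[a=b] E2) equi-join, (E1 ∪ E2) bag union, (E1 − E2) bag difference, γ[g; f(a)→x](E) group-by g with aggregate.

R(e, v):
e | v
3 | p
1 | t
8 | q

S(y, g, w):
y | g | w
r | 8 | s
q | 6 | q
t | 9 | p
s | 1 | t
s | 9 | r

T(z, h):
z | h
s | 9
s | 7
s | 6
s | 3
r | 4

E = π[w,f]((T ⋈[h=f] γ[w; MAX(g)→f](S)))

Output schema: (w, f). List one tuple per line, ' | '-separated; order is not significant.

Row counts bottom-up:
  T → 5
  S → 5
  γ[w; MAX(g)→f](S) → 5
  (T ⋈[h=f] γ[w; MAX(g)→f](S)) → 3
  π[w,f]((T ⋈[h=f] γ[w; MAX(g)→f](S))) → 3

== RESULT ==
w | f
p | 9
q | 6
r | 9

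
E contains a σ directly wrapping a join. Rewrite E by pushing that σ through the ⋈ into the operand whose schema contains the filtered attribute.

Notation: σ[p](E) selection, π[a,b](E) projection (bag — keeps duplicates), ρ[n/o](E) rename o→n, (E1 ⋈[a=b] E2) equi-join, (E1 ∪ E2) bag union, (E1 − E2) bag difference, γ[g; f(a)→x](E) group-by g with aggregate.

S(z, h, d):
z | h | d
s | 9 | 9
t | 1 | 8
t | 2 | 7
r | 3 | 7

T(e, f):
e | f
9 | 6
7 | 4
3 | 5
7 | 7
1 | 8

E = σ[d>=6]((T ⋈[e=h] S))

σ filters on d, owned by the right side.
E' = (T ⋈[e=h] σ[d>=6](S))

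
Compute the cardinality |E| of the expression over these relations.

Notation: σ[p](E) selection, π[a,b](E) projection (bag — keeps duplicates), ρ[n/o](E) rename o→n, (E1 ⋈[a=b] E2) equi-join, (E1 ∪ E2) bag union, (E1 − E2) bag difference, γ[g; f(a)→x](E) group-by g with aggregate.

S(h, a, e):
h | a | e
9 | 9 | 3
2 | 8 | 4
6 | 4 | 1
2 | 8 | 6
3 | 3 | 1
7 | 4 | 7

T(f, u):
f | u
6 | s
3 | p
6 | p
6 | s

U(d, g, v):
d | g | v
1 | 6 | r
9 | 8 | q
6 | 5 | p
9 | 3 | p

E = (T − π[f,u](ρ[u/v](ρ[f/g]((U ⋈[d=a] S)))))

Per-node cardinality:
  T → 4
  U → 4
  S → 6
  (U ⋈[d=a] S) → 2
  ρ[f/g]((U ⋈[d=a] S)) → 2
  ρ[u/v](ρ[f/g]((U ⋈[d=a] S))) → 2
  π[f,u](ρ[u/v](ρ[f/g]((U ⋈[d=a] S)))) → 2
  (T − π[f,u](ρ[u/v](ρ[f/g]((U ⋈[d=a] S))))) → 3

|E| = 3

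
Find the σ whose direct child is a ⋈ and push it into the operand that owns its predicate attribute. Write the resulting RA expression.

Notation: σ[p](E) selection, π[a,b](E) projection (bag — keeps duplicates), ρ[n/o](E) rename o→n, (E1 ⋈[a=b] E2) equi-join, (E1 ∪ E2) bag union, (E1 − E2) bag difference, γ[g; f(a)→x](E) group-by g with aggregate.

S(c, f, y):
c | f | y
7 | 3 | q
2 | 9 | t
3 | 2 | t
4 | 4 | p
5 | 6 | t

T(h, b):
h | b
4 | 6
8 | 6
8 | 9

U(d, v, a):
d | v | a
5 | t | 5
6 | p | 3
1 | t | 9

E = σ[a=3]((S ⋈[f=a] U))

σ filters on a, owned by the right side.
E' = (S ⋈[f=a] σ[a=3](U))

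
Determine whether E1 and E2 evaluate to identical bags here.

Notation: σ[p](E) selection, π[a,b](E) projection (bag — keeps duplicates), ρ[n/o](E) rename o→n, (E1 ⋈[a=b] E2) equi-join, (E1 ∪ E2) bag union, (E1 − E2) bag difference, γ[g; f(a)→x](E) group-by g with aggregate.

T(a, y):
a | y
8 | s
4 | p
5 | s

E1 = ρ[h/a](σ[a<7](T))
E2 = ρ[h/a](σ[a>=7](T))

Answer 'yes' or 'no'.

E1 subexpression sizes:
  T → 3
  σ[a<7](T) → 2
  ρ[h/a](σ[a<7](T)) → 2
E2 subexpression sizes:
  T → 3
  σ[a>=7](T) → 1
  ρ[h/a](σ[a>=7](T)) → 1

E1 result:
h | y
4 | p
5 | s
E2 result:
h | y
8 | s
Witness: (5, 's') appears 1× in E1 but 0× in E2.

no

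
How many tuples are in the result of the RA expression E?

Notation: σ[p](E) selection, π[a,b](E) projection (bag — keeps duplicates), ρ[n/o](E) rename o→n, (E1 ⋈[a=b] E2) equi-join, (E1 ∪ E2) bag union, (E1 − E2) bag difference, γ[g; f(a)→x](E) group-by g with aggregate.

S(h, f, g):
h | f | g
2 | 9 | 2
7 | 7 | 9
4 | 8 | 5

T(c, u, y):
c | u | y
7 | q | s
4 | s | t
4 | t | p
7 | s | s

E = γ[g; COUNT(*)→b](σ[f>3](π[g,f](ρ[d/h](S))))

Subexpression sizes:
  S → 3
  ρ[d/h](S) → 3
  π[g,f](ρ[d/h](S)) → 3
  σ[f>3](π[g,f](ρ[d/h](S))) → 3
  γ[g; COUNT(*)→b](σ[f>3](π[g,f](ρ[d/h](S)))) → 3

|E| = 3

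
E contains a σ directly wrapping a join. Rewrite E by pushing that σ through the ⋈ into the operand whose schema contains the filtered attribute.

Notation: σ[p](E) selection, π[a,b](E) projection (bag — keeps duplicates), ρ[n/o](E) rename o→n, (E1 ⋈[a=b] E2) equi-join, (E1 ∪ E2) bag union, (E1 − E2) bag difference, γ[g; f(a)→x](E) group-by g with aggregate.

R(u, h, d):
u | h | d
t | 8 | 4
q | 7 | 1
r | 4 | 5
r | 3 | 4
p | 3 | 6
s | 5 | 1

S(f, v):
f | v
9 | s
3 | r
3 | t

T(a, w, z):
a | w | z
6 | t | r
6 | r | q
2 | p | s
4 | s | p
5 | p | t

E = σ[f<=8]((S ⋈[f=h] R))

σ filters on f, owned by the left side.
E' = (σ[f<=8](S) ⋈[f=h] R)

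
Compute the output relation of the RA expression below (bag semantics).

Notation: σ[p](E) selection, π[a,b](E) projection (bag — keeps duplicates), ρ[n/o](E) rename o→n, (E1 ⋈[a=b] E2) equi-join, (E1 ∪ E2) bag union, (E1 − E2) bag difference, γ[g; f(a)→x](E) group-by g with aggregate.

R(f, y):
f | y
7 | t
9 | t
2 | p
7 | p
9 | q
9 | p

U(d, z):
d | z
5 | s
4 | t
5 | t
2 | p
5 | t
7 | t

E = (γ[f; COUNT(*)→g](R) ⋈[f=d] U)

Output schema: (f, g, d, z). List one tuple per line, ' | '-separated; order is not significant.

Subexpression sizes:
  R → 6
  γ[f; COUNT(*)→g](R) → 3
  U → 6
  (γ[f; COUNT(*)→g](R) ⋈[f=d] U) → 2

== RESULT ==
f | g | d | z
2 | 1 | 2 | p
7 | 2 | 7 | t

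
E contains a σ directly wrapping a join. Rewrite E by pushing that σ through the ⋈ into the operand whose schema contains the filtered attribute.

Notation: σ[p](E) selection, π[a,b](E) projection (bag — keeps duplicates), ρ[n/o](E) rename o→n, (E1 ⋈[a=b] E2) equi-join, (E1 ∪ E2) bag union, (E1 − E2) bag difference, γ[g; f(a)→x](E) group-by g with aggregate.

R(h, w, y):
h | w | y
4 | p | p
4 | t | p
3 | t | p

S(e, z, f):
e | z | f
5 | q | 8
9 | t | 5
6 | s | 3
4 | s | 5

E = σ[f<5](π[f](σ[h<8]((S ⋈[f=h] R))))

σ filters on h, owned by the right side.
E' = σ[f<5](π[f]((S ⋈[f=h] σ[h<8](R))))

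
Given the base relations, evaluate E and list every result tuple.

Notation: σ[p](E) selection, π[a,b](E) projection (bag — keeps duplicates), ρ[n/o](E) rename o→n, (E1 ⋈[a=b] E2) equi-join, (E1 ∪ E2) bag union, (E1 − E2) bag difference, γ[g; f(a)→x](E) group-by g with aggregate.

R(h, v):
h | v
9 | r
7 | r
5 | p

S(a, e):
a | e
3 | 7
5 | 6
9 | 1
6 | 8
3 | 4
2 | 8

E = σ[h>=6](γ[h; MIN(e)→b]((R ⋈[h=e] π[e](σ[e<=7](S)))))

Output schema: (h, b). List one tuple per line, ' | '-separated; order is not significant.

Subexpression sizes:
  R → 3
  S → 6
  σ[e<=7](S) → 4
  π[e](σ[e<=7](S)) → 4
  (R ⋈[h=e] π[e](σ[e<=7](S))) → 1
  γ[h; MIN(e)→b]((R ⋈[h=e] π[e](σ[e<=7](S)))) → 1
  σ[h>=6](γ[h; MIN(e)→b]((R ⋈[h=e] π[e](σ[e<=7](S))))) → 1

== RESULT ==
h | b
7 | 7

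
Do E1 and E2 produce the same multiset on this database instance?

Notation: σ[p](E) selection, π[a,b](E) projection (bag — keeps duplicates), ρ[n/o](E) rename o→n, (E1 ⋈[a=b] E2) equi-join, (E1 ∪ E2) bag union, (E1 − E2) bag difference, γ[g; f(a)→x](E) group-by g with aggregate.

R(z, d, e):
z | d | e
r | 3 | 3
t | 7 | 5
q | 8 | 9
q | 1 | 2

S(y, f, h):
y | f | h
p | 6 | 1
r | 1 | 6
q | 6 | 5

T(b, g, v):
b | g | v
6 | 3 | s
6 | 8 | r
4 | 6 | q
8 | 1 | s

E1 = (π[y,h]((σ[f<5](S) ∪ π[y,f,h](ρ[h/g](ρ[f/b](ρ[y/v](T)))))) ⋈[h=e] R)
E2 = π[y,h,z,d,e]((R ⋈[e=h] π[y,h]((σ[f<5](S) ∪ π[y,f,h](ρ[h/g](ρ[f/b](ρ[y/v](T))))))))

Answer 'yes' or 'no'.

E1 stepwise |·|:
  S → 3
  σ[f<5](S) → 1
  T → 4
  ρ[y/v](T) → 4
  ρ[f/b](ρ[y/v](T)) → 4
  ρ[h/g](ρ[f/b](ρ[y/v](T))) → 4
  π[y,f,h](ρ[h/g](ρ[f/b](ρ[y/v](T)))) → 4
  (σ[f<5](S) ∪ π[y,f,h](ρ[h/g](ρ[f/b](ρ[y/v](T))))) → 5
  π[y,h]((σ[f<5](S) ∪ π[y,f,h](ρ[h/g](ρ[f/b](ρ[y/v](T)))))) → 5
  R → 4
  (π[y,h]((σ[f<5](S) ∪ π[y,f,h](ρ[h/g](ρ[f/b](ρ[y/v](T)))))) ⋈[h=e] R) → 1
E2 stepwise |·|:
  R → 4
  S → 3
  σ[f<5](S) → 1
  T → 4
  ρ[y/v](T) → 4
  ρ[f/b](ρ[y/v](T)) → 4
  ρ[h/g](ρ[f/b](ρ[y/v](T))) → 4
  π[y,f,h](ρ[h/g](ρ[f/b](ρ[y/v](T)))) → 4
  (σ[f<5](S) ∪ π[y,f,h](ρ[h/g](ρ[f/b](ρ[y/v](T))))) → 5
  π[y,h]((σ[f<5](S) ∪ π[y,f,h](ρ[h/g](ρ[f/b](ρ[y/v](T)))))) → 5
  (R ⋈[e=h] π[y,h]((σ[f<5](S) ∪ π[y,f,h](ρ[h/g](ρ[f/b](ρ[y/v](T))))))) → 1
  π[y,h,z,d,e]((R ⋈[e=h] π[y,h]((σ[f<5](S) ∪ π[y,f,h](ρ[h/g](ρ[f/b](ρ[y/v](T)))))))) → 1

E1 and E2 produce the same multiset:
y | h | z | d | e
s | 3 | r | 3 | 3

yes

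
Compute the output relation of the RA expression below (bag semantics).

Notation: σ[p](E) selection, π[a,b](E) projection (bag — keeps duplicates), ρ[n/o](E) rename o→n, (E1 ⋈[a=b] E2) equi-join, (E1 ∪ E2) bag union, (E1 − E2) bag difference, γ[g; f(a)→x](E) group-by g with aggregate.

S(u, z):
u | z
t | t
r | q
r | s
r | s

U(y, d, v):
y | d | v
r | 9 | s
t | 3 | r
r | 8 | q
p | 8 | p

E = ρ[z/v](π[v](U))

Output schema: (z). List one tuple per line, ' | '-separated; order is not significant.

Subexpression sizes:
  U → 4
  π[v](U) → 4
  ρ[z/v](π[v](U)) → 4

== RESULT ==
z
p
q
r
s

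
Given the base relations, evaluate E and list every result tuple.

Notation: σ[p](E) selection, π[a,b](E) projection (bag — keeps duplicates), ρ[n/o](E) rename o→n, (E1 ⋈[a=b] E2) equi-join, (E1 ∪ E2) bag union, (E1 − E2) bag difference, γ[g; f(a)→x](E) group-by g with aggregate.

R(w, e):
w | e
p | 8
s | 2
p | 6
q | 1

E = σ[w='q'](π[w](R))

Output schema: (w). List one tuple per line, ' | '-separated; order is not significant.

Row counts bottom-up:
  R → 4
  π[w](R) → 4
  σ[w='q'](π[w](R)) → 1

== RESULT ==
w
q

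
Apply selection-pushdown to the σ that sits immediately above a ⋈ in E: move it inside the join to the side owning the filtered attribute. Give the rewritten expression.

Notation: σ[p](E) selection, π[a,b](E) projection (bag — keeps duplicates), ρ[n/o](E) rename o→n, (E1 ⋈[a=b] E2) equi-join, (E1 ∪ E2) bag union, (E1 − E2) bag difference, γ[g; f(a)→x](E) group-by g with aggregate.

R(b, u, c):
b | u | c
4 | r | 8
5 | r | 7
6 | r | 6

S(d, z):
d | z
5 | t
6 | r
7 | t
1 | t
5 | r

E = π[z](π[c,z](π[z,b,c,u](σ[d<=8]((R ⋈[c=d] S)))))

σ filters on d, owned by the right side.
E' = π[z](π[c,z](π[z,b,c,u]((R ⋈[c=d] σ[d<=8](S)))))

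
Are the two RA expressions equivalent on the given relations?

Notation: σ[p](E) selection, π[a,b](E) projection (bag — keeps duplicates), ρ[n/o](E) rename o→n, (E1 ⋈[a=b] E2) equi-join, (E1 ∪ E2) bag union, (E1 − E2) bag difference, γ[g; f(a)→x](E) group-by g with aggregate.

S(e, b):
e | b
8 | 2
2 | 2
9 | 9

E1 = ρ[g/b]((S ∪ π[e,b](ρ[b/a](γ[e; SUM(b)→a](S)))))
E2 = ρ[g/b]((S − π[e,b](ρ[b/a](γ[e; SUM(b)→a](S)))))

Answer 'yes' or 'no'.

E1 row counts bottom-up:
  S → 3
  S → 3
  γ[e; SUM(b)→a](S) → 3
  ρ[b/a](γ[e; SUM(b)→a](S)) → 3
  π[e,b](ρ[b/a](γ[e; SUM(b)→a](S))) → 3
  (S ∪ π[e,b](ρ[b/a](γ[e; SUM(b)→a](S)))) → 6
  ρ[g/b]((S ∪ π[e,b](ρ[b/a](γ[e; SUM(b)→a](S))))) → 6
E2 row counts bottom-up:
  S → 3
  S → 3
  γ[e; SUM(b)→a](S) → 3
  ρ[b/a](γ[e; SUM(b)→a](S)) → 3
  π[e,b](ρ[b/a](γ[e; SUM(b)→a](S))) → 3
  (S − π[e,b](ρ[b/a](γ[e; SUM(b)→a](S)))) → 0
  ρ[g/b]((S − π[e,b](ρ[b/a](γ[e; SUM(b)→a](S))))) → 0

E1 result:
e | g
2 | 2
2 | 2
8 | 2
8 | 2
9 | 9
9 | 9
E2 result:
e | g
(0 rows)
Witness: (8, 2) appears 2× in E1 but 0× in E2.

no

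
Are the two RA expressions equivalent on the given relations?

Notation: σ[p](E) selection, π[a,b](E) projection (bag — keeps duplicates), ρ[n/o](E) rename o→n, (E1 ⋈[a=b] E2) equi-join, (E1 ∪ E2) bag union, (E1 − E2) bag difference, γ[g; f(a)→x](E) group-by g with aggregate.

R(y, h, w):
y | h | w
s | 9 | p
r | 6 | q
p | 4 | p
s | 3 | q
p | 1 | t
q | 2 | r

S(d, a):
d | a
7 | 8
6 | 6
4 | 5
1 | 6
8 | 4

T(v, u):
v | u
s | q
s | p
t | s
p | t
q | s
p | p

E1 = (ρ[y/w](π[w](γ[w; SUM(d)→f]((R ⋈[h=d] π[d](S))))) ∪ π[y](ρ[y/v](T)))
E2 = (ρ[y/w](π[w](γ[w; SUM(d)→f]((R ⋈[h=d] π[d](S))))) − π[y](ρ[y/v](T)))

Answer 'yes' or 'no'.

E1 subexpression sizes:
  R → 6
  S → 5
  π[d](S) → 5
  (R ⋈[h=d] π[d](S)) → 3
  γ[w; SUM(d)→f]((R ⋈[h=d] π[d](S))) → 3
  π[w](γ[w; SUM(d)→f]((R ⋈[h=d] π[d](S)))) → 3
  ρ[y/w](π[w](γ[w; SUM(d)→f]((R ⋈[h=d] π[d](S))))) → 3
  T → 6
  ρ[y/v](T) → 6
  π[y](ρ[y/v](T)) → 6
  (ρ[y/w](π[w](γ[w; SUM(d)→f]((R ⋈[h=d] π[d](S))))) ∪ π[y](ρ[y/v](T))) → 9
E2 subexpression sizes:
  R → 6
  S → 5
  π[d](S) → 5
  (R ⋈[h=d] π[d](S)) → 3
  γ[w; SUM(d)→f]((R ⋈[h=d] π[d](S))) → 3
  π[w](γ[w; SUM(d)→f]((R ⋈[h=d] π[d](S)))) → 3
  ρ[y/w](π[w](γ[w; SUM(d)→f]((R ⋈[h=d] π[d](S))))) → 3
  T → 6
  ρ[y/v](T) → 6
  π[y](ρ[y/v](T)) → 6
  (ρ[y/w](π[w](γ[w; SUM(d)→f]((R ⋈[h=d] π[d](S))))) − π[y](ρ[y/v](T))) → 0

E1 result:
y
p
p
p
q
q
s
s
t
t
E2 result:
y
(0 rows)
Witness: ('t',) appears 2× in E1 but 0× in E2.

no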